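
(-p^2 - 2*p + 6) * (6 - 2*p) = 2*p^3 - 2*p^2 - 24*p + 36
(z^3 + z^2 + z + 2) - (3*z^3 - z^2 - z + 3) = -2*z^3 + 2*z^2 + 2*z - 1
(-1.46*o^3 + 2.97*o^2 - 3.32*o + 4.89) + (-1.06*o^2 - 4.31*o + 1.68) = -1.46*o^3 + 1.91*o^2 - 7.63*o + 6.57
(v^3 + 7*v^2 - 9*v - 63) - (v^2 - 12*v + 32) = v^3 + 6*v^2 + 3*v - 95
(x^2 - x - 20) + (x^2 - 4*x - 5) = 2*x^2 - 5*x - 25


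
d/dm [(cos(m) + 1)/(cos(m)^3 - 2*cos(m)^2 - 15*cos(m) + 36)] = (7*cos(m) + cos(2*m) + 18)*sin(m)/((cos(m) - 3)^3*(cos(m) + 4)^2)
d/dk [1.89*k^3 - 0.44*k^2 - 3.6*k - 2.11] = 5.67*k^2 - 0.88*k - 3.6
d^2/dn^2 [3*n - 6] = 0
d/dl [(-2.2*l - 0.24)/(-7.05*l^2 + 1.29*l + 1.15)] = (15.51*l^2 - 2.838*l - (2.2*l + 0.24)*(14.1*l - 1.29) - 2.53)/(-7.05*l^2 + 1.29*l + 1.15)^2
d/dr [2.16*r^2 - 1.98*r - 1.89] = 4.32*r - 1.98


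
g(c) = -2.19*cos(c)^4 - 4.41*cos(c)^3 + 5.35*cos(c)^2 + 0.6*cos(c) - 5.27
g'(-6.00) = 2.54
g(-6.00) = -5.53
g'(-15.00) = -7.36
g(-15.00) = -1.43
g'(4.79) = 1.34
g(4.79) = -5.19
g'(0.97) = -0.69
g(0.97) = -4.24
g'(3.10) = 0.61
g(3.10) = 1.69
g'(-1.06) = 1.44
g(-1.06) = -4.34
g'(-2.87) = -3.80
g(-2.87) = 1.17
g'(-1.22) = 2.22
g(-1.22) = -4.64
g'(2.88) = 3.67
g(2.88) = 1.21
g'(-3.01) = -1.90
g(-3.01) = 1.57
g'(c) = 8.76*sin(c)*cos(c)^3 + 13.23*sin(c)*cos(c)^2 - 10.7*sin(c)*cos(c) - 0.6*sin(c) = (8.76*cos(c)^3 + 13.23*cos(c)^2 - 10.7*cos(c) - 0.6)*sin(c)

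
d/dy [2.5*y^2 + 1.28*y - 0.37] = 5.0*y + 1.28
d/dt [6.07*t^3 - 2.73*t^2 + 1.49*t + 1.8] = 18.21*t^2 - 5.46*t + 1.49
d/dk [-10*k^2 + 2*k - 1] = 2 - 20*k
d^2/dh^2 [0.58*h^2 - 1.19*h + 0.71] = 1.16000000000000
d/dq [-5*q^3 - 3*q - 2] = -15*q^2 - 3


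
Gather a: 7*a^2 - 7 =7*a^2 - 7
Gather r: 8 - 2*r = 8 - 2*r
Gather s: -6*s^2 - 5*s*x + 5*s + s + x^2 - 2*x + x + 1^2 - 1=-6*s^2 + s*(6 - 5*x) + x^2 - x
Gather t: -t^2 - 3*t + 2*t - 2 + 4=-t^2 - t + 2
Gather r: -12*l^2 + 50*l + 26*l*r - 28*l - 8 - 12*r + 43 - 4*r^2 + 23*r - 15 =-12*l^2 + 22*l - 4*r^2 + r*(26*l + 11) + 20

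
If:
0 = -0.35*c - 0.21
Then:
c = -0.60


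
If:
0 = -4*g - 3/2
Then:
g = -3/8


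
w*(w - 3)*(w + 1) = w^3 - 2*w^2 - 3*w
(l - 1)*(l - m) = l^2 - l*m - l + m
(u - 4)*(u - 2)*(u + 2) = u^3 - 4*u^2 - 4*u + 16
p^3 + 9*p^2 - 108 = (p - 3)*(p + 6)^2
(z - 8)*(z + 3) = z^2 - 5*z - 24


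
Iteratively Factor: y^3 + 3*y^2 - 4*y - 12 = (y - 2)*(y^2 + 5*y + 6) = (y - 2)*(y + 3)*(y + 2)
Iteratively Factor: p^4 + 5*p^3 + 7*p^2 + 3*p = (p + 1)*(p^3 + 4*p^2 + 3*p) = p*(p + 1)*(p^2 + 4*p + 3) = p*(p + 1)*(p + 3)*(p + 1)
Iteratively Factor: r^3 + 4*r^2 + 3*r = (r + 3)*(r^2 + r) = r*(r + 3)*(r + 1)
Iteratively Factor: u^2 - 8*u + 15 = (u - 3)*(u - 5)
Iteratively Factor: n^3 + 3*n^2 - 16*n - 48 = (n - 4)*(n^2 + 7*n + 12) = (n - 4)*(n + 4)*(n + 3)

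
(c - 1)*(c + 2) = c^2 + c - 2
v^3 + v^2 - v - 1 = (v - 1)*(v + 1)^2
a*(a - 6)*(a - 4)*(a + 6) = a^4 - 4*a^3 - 36*a^2 + 144*a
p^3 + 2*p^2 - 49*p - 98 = (p - 7)*(p + 2)*(p + 7)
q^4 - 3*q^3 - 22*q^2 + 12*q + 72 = (q - 6)*(q - 2)*(q + 2)*(q + 3)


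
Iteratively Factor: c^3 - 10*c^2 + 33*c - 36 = (c - 3)*(c^2 - 7*c + 12) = (c - 3)^2*(c - 4)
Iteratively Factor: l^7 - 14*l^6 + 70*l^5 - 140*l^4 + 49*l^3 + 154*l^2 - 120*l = (l - 2)*(l^6 - 12*l^5 + 46*l^4 - 48*l^3 - 47*l^2 + 60*l) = (l - 2)*(l + 1)*(l^5 - 13*l^4 + 59*l^3 - 107*l^2 + 60*l) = (l - 2)*(l - 1)*(l + 1)*(l^4 - 12*l^3 + 47*l^2 - 60*l) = l*(l - 2)*(l - 1)*(l + 1)*(l^3 - 12*l^2 + 47*l - 60) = l*(l - 3)*(l - 2)*(l - 1)*(l + 1)*(l^2 - 9*l + 20) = l*(l - 4)*(l - 3)*(l - 2)*(l - 1)*(l + 1)*(l - 5)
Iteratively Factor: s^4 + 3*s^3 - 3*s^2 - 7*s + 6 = (s - 1)*(s^3 + 4*s^2 + s - 6) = (s - 1)*(s + 2)*(s^2 + 2*s - 3) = (s - 1)^2*(s + 2)*(s + 3)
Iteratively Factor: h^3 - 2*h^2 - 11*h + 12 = (h - 4)*(h^2 + 2*h - 3) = (h - 4)*(h + 3)*(h - 1)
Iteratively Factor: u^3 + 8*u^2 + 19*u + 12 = (u + 3)*(u^2 + 5*u + 4) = (u + 1)*(u + 3)*(u + 4)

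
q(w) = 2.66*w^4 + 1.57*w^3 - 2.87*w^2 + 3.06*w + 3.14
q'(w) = 10.64*w^3 + 4.71*w^2 - 5.74*w + 3.06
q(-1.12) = -1.91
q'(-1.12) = 0.45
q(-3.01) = 143.46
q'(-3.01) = -227.15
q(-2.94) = 128.17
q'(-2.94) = -209.74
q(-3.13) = 172.61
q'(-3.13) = -259.10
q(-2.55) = 63.11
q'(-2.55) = -128.10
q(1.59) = 24.06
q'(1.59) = 48.61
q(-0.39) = 1.48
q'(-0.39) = 5.38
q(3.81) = 620.48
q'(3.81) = 638.02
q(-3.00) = 141.20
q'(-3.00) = -224.61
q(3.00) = 244.34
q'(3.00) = 315.51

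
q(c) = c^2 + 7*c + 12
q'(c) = 2*c + 7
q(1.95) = 29.45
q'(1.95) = 10.90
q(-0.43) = 9.17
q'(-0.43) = 6.14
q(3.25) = 45.31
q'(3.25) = 13.50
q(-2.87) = 0.15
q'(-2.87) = 1.26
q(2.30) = 33.39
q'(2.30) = 11.60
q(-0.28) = 10.12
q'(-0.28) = 6.44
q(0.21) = 13.51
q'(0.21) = 7.42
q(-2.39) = 0.98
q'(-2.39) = 2.22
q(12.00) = 240.00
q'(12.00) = 31.00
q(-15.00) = 132.00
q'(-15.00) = -23.00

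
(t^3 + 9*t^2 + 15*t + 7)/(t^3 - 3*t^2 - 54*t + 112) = (t^2 + 2*t + 1)/(t^2 - 10*t + 16)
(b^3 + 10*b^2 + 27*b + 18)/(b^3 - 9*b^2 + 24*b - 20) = (b^3 + 10*b^2 + 27*b + 18)/(b^3 - 9*b^2 + 24*b - 20)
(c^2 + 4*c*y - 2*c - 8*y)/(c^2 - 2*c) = (c + 4*y)/c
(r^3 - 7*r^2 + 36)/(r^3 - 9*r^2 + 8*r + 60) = (r - 3)/(r - 5)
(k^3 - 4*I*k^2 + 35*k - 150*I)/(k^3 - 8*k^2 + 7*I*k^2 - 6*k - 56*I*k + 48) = (k^2 - 10*I*k - 25)/(k^2 + k*(-8 + I) - 8*I)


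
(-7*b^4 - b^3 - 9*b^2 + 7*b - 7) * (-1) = 7*b^4 + b^3 + 9*b^2 - 7*b + 7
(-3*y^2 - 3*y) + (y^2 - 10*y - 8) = -2*y^2 - 13*y - 8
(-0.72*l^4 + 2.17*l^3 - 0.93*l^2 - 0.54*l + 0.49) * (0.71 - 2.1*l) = 1.512*l^5 - 5.0682*l^4 + 3.4937*l^3 + 0.4737*l^2 - 1.4124*l + 0.3479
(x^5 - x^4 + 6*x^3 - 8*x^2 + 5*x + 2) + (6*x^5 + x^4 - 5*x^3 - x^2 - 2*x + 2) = 7*x^5 + x^3 - 9*x^2 + 3*x + 4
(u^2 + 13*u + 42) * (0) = 0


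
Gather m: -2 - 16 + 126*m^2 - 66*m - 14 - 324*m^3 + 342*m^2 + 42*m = -324*m^3 + 468*m^2 - 24*m - 32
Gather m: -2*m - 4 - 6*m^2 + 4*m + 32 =-6*m^2 + 2*m + 28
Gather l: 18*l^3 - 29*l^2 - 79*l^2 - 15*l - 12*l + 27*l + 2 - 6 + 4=18*l^3 - 108*l^2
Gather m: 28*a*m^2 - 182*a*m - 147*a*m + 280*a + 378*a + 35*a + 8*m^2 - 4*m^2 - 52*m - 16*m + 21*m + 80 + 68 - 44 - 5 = 693*a + m^2*(28*a + 4) + m*(-329*a - 47) + 99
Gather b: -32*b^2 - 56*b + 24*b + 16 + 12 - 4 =-32*b^2 - 32*b + 24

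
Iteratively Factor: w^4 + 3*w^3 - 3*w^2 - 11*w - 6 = (w + 3)*(w^3 - 3*w - 2) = (w + 1)*(w + 3)*(w^2 - w - 2) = (w + 1)^2*(w + 3)*(w - 2)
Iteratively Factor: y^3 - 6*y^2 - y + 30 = (y - 5)*(y^2 - y - 6) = (y - 5)*(y + 2)*(y - 3)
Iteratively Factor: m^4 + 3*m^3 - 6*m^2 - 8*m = (m + 1)*(m^3 + 2*m^2 - 8*m) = m*(m + 1)*(m^2 + 2*m - 8) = m*(m + 1)*(m + 4)*(m - 2)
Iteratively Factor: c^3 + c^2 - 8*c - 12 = (c + 2)*(c^2 - c - 6) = (c + 2)^2*(c - 3)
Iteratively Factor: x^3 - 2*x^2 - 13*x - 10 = (x + 1)*(x^2 - 3*x - 10) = (x + 1)*(x + 2)*(x - 5)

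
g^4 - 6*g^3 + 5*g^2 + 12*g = g*(g - 4)*(g - 3)*(g + 1)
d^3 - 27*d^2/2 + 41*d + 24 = (d - 8)*(d - 6)*(d + 1/2)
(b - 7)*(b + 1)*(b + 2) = b^3 - 4*b^2 - 19*b - 14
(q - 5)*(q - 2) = q^2 - 7*q + 10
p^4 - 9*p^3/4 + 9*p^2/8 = p^2*(p - 3/2)*(p - 3/4)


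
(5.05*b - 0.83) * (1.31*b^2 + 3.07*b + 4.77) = 6.6155*b^3 + 14.4162*b^2 + 21.5404*b - 3.9591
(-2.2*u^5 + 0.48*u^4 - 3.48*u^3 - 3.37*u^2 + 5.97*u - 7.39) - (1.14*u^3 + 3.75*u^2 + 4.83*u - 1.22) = -2.2*u^5 + 0.48*u^4 - 4.62*u^3 - 7.12*u^2 + 1.14*u - 6.17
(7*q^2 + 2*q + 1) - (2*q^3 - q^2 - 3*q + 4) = -2*q^3 + 8*q^2 + 5*q - 3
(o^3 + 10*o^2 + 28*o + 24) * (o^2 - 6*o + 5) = o^5 + 4*o^4 - 27*o^3 - 94*o^2 - 4*o + 120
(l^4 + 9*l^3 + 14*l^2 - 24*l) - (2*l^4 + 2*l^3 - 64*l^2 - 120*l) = -l^4 + 7*l^3 + 78*l^2 + 96*l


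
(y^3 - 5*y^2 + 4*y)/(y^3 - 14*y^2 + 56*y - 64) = y*(y - 1)/(y^2 - 10*y + 16)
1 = 1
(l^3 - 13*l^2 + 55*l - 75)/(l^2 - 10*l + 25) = l - 3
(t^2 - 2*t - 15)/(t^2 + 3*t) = (t - 5)/t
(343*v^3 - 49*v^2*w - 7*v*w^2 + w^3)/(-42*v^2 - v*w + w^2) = (-49*v^2 + w^2)/(6*v + w)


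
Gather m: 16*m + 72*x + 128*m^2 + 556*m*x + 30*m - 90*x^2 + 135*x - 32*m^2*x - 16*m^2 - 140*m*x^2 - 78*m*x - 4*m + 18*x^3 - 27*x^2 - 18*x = m^2*(112 - 32*x) + m*(-140*x^2 + 478*x + 42) + 18*x^3 - 117*x^2 + 189*x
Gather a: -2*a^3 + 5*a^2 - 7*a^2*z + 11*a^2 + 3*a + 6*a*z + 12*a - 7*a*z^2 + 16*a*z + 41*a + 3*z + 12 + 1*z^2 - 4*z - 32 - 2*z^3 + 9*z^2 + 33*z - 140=-2*a^3 + a^2*(16 - 7*z) + a*(-7*z^2 + 22*z + 56) - 2*z^3 + 10*z^2 + 32*z - 160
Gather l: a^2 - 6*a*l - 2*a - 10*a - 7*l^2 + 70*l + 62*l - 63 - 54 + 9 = a^2 - 12*a - 7*l^2 + l*(132 - 6*a) - 108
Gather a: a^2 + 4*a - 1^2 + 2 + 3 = a^2 + 4*a + 4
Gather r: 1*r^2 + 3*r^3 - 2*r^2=3*r^3 - r^2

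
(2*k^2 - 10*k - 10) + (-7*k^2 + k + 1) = -5*k^2 - 9*k - 9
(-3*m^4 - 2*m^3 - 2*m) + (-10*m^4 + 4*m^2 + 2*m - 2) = -13*m^4 - 2*m^3 + 4*m^2 - 2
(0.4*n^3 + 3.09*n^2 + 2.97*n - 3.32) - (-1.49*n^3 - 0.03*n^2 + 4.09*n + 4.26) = 1.89*n^3 + 3.12*n^2 - 1.12*n - 7.58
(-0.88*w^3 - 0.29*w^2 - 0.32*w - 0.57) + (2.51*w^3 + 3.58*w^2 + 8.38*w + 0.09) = 1.63*w^3 + 3.29*w^2 + 8.06*w - 0.48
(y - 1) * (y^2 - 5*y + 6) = y^3 - 6*y^2 + 11*y - 6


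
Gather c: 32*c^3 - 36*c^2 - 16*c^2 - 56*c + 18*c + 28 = 32*c^3 - 52*c^2 - 38*c + 28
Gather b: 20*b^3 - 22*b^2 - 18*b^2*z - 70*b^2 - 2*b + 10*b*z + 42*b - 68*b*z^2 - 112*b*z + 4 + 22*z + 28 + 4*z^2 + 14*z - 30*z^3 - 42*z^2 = 20*b^3 + b^2*(-18*z - 92) + b*(-68*z^2 - 102*z + 40) - 30*z^3 - 38*z^2 + 36*z + 32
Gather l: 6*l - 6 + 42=6*l + 36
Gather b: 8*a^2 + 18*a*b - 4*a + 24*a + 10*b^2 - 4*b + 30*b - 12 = 8*a^2 + 20*a + 10*b^2 + b*(18*a + 26) - 12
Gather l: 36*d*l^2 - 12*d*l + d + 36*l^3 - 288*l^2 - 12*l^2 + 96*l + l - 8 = d + 36*l^3 + l^2*(36*d - 300) + l*(97 - 12*d) - 8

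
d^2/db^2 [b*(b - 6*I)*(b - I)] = 6*b - 14*I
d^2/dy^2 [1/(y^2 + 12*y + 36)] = 6/(y^4 + 24*y^3 + 216*y^2 + 864*y + 1296)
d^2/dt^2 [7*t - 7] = 0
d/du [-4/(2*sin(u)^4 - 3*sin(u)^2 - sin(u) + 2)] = -4*(2*sin(3*u) + 1)*cos(u)/(2*sin(u)^4 - 3*sin(u)^2 - sin(u) + 2)^2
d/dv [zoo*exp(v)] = zoo*exp(v)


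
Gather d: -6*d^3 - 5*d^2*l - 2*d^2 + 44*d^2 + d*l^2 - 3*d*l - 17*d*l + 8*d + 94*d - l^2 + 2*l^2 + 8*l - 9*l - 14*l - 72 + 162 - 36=-6*d^3 + d^2*(42 - 5*l) + d*(l^2 - 20*l + 102) + l^2 - 15*l + 54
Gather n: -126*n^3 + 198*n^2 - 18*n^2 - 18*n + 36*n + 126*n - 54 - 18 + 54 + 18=-126*n^3 + 180*n^2 + 144*n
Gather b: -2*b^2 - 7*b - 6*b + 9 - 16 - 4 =-2*b^2 - 13*b - 11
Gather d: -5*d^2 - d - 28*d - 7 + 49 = -5*d^2 - 29*d + 42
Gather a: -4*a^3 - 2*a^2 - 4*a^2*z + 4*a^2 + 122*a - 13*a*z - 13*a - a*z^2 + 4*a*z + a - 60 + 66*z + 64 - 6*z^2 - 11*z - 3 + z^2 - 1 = -4*a^3 + a^2*(2 - 4*z) + a*(-z^2 - 9*z + 110) - 5*z^2 + 55*z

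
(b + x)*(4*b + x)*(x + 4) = 4*b^2*x + 16*b^2 + 5*b*x^2 + 20*b*x + x^3 + 4*x^2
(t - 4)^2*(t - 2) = t^3 - 10*t^2 + 32*t - 32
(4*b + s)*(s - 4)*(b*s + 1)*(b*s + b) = 4*b^3*s^3 - 12*b^3*s^2 - 16*b^3*s + b^2*s^4 - 3*b^2*s^3 - 12*b^2*s - 16*b^2 + b*s^3 - 3*b*s^2 - 4*b*s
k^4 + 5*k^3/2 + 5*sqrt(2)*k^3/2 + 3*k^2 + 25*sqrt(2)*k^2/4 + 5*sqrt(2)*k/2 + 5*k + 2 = (k + 1/2)*(k + 2)*(k + sqrt(2)/2)*(k + 2*sqrt(2))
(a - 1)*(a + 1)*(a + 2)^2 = a^4 + 4*a^3 + 3*a^2 - 4*a - 4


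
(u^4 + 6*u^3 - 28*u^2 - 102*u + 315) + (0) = u^4 + 6*u^3 - 28*u^2 - 102*u + 315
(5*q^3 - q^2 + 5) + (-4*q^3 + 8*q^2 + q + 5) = q^3 + 7*q^2 + q + 10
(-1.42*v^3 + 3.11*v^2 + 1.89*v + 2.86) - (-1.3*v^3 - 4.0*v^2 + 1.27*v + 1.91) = -0.12*v^3 + 7.11*v^2 + 0.62*v + 0.95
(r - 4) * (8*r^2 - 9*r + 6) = 8*r^3 - 41*r^2 + 42*r - 24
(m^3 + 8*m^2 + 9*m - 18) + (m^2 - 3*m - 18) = m^3 + 9*m^2 + 6*m - 36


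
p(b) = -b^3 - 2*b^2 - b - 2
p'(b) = -3*b^2 - 4*b - 1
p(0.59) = -3.49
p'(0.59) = -4.40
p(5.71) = -259.09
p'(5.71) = -121.65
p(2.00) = -20.00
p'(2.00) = -21.00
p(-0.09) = -1.93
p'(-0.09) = -0.66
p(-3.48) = 19.40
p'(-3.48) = -23.41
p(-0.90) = -1.99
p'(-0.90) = 0.17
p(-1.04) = -2.00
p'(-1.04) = -0.08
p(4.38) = -128.78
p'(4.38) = -76.07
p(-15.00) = 2938.00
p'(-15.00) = -616.00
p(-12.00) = 1450.00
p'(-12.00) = -385.00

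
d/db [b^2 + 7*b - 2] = 2*b + 7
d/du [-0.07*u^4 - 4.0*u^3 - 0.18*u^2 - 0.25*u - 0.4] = -0.28*u^3 - 12.0*u^2 - 0.36*u - 0.25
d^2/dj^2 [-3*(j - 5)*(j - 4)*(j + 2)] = 42 - 18*j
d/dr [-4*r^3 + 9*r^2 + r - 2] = -12*r^2 + 18*r + 1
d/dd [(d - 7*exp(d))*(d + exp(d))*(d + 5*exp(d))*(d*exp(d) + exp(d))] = (d^4 - 2*d^3*exp(d) + 5*d^3 - 111*d^2*exp(2*d) - 5*d^2*exp(d) + 3*d^2 - 140*d*exp(3*d) - 185*d*exp(2*d) - 2*d*exp(d) - 175*exp(3*d) - 37*exp(2*d))*exp(d)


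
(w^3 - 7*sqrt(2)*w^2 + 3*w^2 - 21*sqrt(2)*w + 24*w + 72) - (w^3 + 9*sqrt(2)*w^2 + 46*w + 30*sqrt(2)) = -16*sqrt(2)*w^2 + 3*w^2 - 21*sqrt(2)*w - 22*w - 30*sqrt(2) + 72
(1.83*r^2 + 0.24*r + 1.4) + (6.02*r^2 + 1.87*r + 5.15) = 7.85*r^2 + 2.11*r + 6.55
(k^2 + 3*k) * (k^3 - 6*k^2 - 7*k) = k^5 - 3*k^4 - 25*k^3 - 21*k^2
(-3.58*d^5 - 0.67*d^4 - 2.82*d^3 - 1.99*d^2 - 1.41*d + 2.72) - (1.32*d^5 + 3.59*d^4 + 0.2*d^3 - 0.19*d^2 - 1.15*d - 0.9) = -4.9*d^5 - 4.26*d^4 - 3.02*d^3 - 1.8*d^2 - 0.26*d + 3.62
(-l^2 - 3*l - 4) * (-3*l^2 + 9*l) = 3*l^4 - 15*l^2 - 36*l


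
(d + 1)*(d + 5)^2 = d^3 + 11*d^2 + 35*d + 25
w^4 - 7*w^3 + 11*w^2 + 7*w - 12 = (w - 4)*(w - 3)*(w - 1)*(w + 1)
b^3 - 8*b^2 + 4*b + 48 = (b - 6)*(b - 4)*(b + 2)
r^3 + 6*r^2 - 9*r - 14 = (r - 2)*(r + 1)*(r + 7)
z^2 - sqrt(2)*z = z*(z - sqrt(2))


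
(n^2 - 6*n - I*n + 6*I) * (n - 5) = n^3 - 11*n^2 - I*n^2 + 30*n + 11*I*n - 30*I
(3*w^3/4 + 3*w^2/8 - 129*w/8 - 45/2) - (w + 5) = 3*w^3/4 + 3*w^2/8 - 137*w/8 - 55/2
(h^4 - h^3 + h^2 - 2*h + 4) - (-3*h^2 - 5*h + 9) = h^4 - h^3 + 4*h^2 + 3*h - 5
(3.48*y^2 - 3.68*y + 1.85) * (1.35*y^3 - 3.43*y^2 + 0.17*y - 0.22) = 4.698*y^5 - 16.9044*y^4 + 15.7115*y^3 - 7.7367*y^2 + 1.1241*y - 0.407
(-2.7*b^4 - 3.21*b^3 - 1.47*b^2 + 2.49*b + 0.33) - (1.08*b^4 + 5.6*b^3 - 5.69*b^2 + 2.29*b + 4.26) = -3.78*b^4 - 8.81*b^3 + 4.22*b^2 + 0.2*b - 3.93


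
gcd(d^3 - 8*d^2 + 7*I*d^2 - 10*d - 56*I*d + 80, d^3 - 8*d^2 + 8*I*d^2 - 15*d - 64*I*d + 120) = d^2 + d*(-8 + 5*I) - 40*I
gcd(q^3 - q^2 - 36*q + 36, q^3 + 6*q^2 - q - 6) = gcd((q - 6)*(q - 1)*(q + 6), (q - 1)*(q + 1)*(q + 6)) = q^2 + 5*q - 6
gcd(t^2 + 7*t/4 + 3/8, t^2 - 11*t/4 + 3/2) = 1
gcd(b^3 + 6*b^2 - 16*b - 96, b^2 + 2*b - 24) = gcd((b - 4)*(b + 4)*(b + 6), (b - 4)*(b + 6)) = b^2 + 2*b - 24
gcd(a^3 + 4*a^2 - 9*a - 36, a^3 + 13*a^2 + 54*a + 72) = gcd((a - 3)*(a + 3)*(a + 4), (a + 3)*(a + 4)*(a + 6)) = a^2 + 7*a + 12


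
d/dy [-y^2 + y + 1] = 1 - 2*y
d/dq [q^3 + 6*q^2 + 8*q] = 3*q^2 + 12*q + 8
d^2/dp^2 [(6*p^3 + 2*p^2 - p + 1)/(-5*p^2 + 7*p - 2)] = 6*(-93*p^3 + 79*p^2 + p - 11)/(125*p^6 - 525*p^5 + 885*p^4 - 763*p^3 + 354*p^2 - 84*p + 8)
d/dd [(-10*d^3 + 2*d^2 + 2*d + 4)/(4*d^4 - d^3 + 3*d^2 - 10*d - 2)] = 2*(20*d^6 - 8*d^5 - 26*d^4 + 70*d^3 + 23*d^2 - 16*d + 18)/(16*d^8 - 8*d^7 + 25*d^6 - 86*d^5 + 13*d^4 - 56*d^3 + 88*d^2 + 40*d + 4)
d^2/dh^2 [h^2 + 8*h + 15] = 2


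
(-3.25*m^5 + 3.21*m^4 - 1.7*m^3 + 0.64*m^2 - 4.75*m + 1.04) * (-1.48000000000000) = 4.81*m^5 - 4.7508*m^4 + 2.516*m^3 - 0.9472*m^2 + 7.03*m - 1.5392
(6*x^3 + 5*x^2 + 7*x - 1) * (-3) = -18*x^3 - 15*x^2 - 21*x + 3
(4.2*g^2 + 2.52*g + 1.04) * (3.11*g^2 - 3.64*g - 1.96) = 13.062*g^4 - 7.4508*g^3 - 14.1704*g^2 - 8.7248*g - 2.0384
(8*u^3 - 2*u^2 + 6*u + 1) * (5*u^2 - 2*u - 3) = 40*u^5 - 26*u^4 + 10*u^3 - u^2 - 20*u - 3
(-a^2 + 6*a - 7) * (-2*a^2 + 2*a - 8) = 2*a^4 - 14*a^3 + 34*a^2 - 62*a + 56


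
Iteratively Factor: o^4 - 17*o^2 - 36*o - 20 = (o + 1)*(o^3 - o^2 - 16*o - 20) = (o + 1)*(o + 2)*(o^2 - 3*o - 10) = (o + 1)*(o + 2)^2*(o - 5)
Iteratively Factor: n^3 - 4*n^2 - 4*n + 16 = (n - 2)*(n^2 - 2*n - 8) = (n - 2)*(n + 2)*(n - 4)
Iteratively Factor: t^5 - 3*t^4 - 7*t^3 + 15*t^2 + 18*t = (t + 2)*(t^4 - 5*t^3 + 3*t^2 + 9*t) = t*(t + 2)*(t^3 - 5*t^2 + 3*t + 9) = t*(t - 3)*(t + 2)*(t^2 - 2*t - 3) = t*(t - 3)*(t + 1)*(t + 2)*(t - 3)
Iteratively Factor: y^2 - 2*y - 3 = (y + 1)*(y - 3)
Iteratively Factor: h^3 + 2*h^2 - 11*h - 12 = (h + 4)*(h^2 - 2*h - 3) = (h - 3)*(h + 4)*(h + 1)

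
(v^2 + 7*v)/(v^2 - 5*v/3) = 3*(v + 7)/(3*v - 5)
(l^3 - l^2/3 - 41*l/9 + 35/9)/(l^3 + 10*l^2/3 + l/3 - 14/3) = (l - 5/3)/(l + 2)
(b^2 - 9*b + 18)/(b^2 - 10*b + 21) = (b - 6)/(b - 7)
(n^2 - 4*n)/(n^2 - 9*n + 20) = n/(n - 5)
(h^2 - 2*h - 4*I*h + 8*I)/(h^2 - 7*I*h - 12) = (h - 2)/(h - 3*I)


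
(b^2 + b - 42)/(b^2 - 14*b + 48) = (b + 7)/(b - 8)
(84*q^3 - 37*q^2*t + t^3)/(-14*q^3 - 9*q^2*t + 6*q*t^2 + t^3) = (-12*q^2 + 7*q*t - t^2)/(2*q^2 + q*t - t^2)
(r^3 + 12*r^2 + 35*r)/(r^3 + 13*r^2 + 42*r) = (r + 5)/(r + 6)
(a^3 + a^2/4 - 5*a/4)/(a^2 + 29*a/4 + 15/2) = a*(a - 1)/(a + 6)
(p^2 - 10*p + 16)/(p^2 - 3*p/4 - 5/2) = 4*(p - 8)/(4*p + 5)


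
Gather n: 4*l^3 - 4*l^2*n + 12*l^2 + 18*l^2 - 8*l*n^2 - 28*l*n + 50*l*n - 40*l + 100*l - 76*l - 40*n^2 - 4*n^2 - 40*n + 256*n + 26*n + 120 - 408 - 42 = 4*l^3 + 30*l^2 - 16*l + n^2*(-8*l - 44) + n*(-4*l^2 + 22*l + 242) - 330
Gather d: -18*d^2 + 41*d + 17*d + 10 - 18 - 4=-18*d^2 + 58*d - 12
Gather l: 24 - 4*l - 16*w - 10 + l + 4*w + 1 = -3*l - 12*w + 15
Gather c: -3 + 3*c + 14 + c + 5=4*c + 16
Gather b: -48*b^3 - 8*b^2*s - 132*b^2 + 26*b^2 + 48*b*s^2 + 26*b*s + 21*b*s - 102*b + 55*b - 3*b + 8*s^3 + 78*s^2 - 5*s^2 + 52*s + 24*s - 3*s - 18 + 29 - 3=-48*b^3 + b^2*(-8*s - 106) + b*(48*s^2 + 47*s - 50) + 8*s^3 + 73*s^2 + 73*s + 8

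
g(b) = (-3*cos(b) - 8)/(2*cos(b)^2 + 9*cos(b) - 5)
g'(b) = (4*sin(b)*cos(b) + 9*sin(b))*(-3*cos(b) - 8)/(2*cos(b)^2 + 9*cos(b) - 5)^2 + 3*sin(b)/(2*cos(b)^2 + 9*cos(b) - 5) = (6*sin(b)^2 - 32*cos(b) - 93)*sin(b)/(9*cos(b) + cos(2*b) - 4)^2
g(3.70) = 0.49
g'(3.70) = 0.27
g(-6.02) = -1.96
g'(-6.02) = -1.04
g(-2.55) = 0.50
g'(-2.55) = 0.29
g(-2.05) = 0.76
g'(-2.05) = 0.86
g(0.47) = -2.31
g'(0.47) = -2.56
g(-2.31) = 0.59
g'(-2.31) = 0.49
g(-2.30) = 0.59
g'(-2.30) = 0.50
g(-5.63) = -3.05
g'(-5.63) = -6.08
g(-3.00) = 0.42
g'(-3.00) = 0.06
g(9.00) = 0.46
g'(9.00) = -0.19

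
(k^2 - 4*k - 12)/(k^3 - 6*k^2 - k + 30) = (k - 6)/(k^2 - 8*k + 15)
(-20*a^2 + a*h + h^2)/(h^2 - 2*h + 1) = (-20*a^2 + a*h + h^2)/(h^2 - 2*h + 1)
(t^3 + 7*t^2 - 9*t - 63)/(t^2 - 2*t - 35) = (-t^3 - 7*t^2 + 9*t + 63)/(-t^2 + 2*t + 35)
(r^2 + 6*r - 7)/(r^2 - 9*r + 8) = (r + 7)/(r - 8)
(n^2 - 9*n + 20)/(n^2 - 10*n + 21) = (n^2 - 9*n + 20)/(n^2 - 10*n + 21)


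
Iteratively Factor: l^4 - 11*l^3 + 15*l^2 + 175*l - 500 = (l - 5)*(l^3 - 6*l^2 - 15*l + 100) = (l - 5)*(l + 4)*(l^2 - 10*l + 25) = (l - 5)^2*(l + 4)*(l - 5)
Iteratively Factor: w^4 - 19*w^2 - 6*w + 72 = (w + 3)*(w^3 - 3*w^2 - 10*w + 24) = (w - 2)*(w + 3)*(w^2 - w - 12) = (w - 4)*(w - 2)*(w + 3)*(w + 3)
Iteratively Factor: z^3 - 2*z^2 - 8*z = (z + 2)*(z^2 - 4*z) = z*(z + 2)*(z - 4)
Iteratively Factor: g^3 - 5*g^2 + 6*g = (g - 2)*(g^2 - 3*g) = (g - 3)*(g - 2)*(g)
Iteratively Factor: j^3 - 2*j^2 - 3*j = (j + 1)*(j^2 - 3*j) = (j - 3)*(j + 1)*(j)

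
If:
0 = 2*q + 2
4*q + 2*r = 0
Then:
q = -1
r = 2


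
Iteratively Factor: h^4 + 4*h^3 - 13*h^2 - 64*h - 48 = (h + 4)*(h^3 - 13*h - 12) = (h - 4)*(h + 4)*(h^2 + 4*h + 3) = (h - 4)*(h + 3)*(h + 4)*(h + 1)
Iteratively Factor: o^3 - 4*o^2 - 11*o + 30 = (o - 5)*(o^2 + o - 6) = (o - 5)*(o + 3)*(o - 2)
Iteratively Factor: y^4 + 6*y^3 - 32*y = (y + 4)*(y^3 + 2*y^2 - 8*y) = (y + 4)^2*(y^2 - 2*y) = (y - 2)*(y + 4)^2*(y)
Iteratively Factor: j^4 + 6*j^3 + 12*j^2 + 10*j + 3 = (j + 1)*(j^3 + 5*j^2 + 7*j + 3) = (j + 1)*(j + 3)*(j^2 + 2*j + 1) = (j + 1)^2*(j + 3)*(j + 1)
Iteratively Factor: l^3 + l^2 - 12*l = (l + 4)*(l^2 - 3*l) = l*(l + 4)*(l - 3)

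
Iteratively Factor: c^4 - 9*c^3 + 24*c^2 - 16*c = (c - 4)*(c^3 - 5*c^2 + 4*c) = c*(c - 4)*(c^2 - 5*c + 4) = c*(c - 4)*(c - 1)*(c - 4)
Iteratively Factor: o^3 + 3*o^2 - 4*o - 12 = (o + 2)*(o^2 + o - 6) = (o + 2)*(o + 3)*(o - 2)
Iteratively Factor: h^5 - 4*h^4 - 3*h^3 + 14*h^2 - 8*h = (h - 4)*(h^4 - 3*h^2 + 2*h) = (h - 4)*(h + 2)*(h^3 - 2*h^2 + h) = (h - 4)*(h - 1)*(h + 2)*(h^2 - h) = (h - 4)*(h - 1)^2*(h + 2)*(h)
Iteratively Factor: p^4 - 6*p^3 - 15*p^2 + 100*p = (p - 5)*(p^3 - p^2 - 20*p) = (p - 5)*(p + 4)*(p^2 - 5*p) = (p - 5)^2*(p + 4)*(p)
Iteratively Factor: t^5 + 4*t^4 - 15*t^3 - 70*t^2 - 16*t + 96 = (t - 1)*(t^4 + 5*t^3 - 10*t^2 - 80*t - 96) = (t - 1)*(t + 4)*(t^3 + t^2 - 14*t - 24) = (t - 1)*(t + 2)*(t + 4)*(t^2 - t - 12) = (t - 4)*(t - 1)*(t + 2)*(t + 4)*(t + 3)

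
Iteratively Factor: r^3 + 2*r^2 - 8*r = (r + 4)*(r^2 - 2*r) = (r - 2)*(r + 4)*(r)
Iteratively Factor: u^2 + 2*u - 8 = (u + 4)*(u - 2)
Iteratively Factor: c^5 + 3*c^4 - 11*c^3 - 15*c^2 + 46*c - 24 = (c - 1)*(c^4 + 4*c^3 - 7*c^2 - 22*c + 24) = (c - 1)^2*(c^3 + 5*c^2 - 2*c - 24) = (c - 1)^2*(c + 3)*(c^2 + 2*c - 8) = (c - 1)^2*(c + 3)*(c + 4)*(c - 2)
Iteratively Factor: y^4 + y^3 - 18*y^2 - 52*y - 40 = (y + 2)*(y^3 - y^2 - 16*y - 20) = (y + 2)^2*(y^2 - 3*y - 10) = (y + 2)^3*(y - 5)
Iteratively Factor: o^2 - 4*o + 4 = (o - 2)*(o - 2)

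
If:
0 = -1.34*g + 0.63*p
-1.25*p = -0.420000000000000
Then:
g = 0.16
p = 0.34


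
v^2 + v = v*(v + 1)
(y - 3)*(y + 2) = y^2 - y - 6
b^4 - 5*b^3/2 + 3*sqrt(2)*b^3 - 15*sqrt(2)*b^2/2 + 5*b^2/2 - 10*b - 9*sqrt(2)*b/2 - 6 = (b - 3)*(b + 1/2)*(b + sqrt(2))*(b + 2*sqrt(2))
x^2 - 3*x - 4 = (x - 4)*(x + 1)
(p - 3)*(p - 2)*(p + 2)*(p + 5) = p^4 + 2*p^3 - 19*p^2 - 8*p + 60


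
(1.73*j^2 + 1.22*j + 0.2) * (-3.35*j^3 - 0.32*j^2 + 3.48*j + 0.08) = -5.7955*j^5 - 4.6406*j^4 + 4.96*j^3 + 4.32*j^2 + 0.7936*j + 0.016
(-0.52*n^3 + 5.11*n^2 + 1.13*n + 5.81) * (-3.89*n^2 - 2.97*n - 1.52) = 2.0228*n^5 - 18.3335*n^4 - 18.782*n^3 - 33.7242*n^2 - 18.9733*n - 8.8312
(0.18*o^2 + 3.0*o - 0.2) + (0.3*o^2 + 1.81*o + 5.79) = 0.48*o^2 + 4.81*o + 5.59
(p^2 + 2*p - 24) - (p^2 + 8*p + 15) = -6*p - 39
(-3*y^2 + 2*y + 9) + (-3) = -3*y^2 + 2*y + 6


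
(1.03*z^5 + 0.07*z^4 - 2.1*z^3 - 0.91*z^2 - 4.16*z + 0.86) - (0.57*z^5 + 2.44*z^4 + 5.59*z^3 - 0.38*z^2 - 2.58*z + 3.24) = 0.46*z^5 - 2.37*z^4 - 7.69*z^3 - 0.53*z^2 - 1.58*z - 2.38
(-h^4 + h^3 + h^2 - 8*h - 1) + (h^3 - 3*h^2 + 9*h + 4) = -h^4 + 2*h^3 - 2*h^2 + h + 3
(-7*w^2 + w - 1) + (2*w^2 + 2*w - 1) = -5*w^2 + 3*w - 2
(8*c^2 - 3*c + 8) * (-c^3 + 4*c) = -8*c^5 + 3*c^4 + 24*c^3 - 12*c^2 + 32*c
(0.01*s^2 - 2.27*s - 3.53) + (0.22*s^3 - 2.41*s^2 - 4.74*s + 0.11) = 0.22*s^3 - 2.4*s^2 - 7.01*s - 3.42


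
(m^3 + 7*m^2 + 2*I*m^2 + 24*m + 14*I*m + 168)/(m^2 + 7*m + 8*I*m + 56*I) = (m^2 + 2*I*m + 24)/(m + 8*I)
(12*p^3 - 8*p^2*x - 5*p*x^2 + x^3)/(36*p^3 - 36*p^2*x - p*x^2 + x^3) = (2*p + x)/(6*p + x)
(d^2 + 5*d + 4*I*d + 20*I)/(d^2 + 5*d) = (d + 4*I)/d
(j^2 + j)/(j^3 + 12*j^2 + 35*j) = (j + 1)/(j^2 + 12*j + 35)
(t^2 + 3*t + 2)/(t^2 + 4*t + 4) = (t + 1)/(t + 2)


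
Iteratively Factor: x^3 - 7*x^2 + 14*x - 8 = (x - 4)*(x^2 - 3*x + 2) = (x - 4)*(x - 2)*(x - 1)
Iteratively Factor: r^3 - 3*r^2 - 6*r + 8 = (r + 2)*(r^2 - 5*r + 4) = (r - 4)*(r + 2)*(r - 1)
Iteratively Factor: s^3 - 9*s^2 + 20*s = (s - 4)*(s^2 - 5*s) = s*(s - 4)*(s - 5)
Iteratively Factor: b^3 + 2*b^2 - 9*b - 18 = (b + 2)*(b^2 - 9) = (b + 2)*(b + 3)*(b - 3)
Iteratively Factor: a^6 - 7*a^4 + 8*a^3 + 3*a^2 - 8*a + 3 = (a - 1)*(a^5 + a^4 - 6*a^3 + 2*a^2 + 5*a - 3) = (a - 1)*(a + 3)*(a^4 - 2*a^3 + 2*a - 1) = (a - 1)^2*(a + 3)*(a^3 - a^2 - a + 1) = (a - 1)^3*(a + 3)*(a^2 - 1) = (a - 1)^4*(a + 3)*(a + 1)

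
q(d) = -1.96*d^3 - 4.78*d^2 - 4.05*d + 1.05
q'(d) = -5.88*d^2 - 9.56*d - 4.05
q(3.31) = -135.80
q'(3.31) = -100.12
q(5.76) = -555.43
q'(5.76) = -254.20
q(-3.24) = 30.66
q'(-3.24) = -34.80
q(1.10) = -11.80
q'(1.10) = -21.68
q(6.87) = -887.89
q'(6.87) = -347.24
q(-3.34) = 34.28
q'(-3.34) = -37.71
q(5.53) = -498.98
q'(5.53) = -236.73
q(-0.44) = 2.07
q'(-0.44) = -0.98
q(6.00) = -618.69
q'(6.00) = -273.09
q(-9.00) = 1079.16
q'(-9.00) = -394.29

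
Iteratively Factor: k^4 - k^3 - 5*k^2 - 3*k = (k + 1)*(k^3 - 2*k^2 - 3*k) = (k - 3)*(k + 1)*(k^2 + k) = (k - 3)*(k + 1)^2*(k)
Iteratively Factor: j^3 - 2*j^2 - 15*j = (j)*(j^2 - 2*j - 15) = j*(j - 5)*(j + 3)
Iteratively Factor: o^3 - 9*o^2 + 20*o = (o)*(o^2 - 9*o + 20) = o*(o - 5)*(o - 4)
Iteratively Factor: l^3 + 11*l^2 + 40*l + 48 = (l + 4)*(l^2 + 7*l + 12) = (l + 3)*(l + 4)*(l + 4)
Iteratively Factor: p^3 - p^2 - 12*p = (p + 3)*(p^2 - 4*p) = p*(p + 3)*(p - 4)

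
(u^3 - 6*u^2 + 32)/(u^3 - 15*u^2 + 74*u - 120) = (u^2 - 2*u - 8)/(u^2 - 11*u + 30)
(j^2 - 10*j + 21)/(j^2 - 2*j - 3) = (j - 7)/(j + 1)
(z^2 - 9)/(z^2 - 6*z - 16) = (9 - z^2)/(-z^2 + 6*z + 16)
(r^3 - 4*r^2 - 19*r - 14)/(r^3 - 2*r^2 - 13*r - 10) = (r - 7)/(r - 5)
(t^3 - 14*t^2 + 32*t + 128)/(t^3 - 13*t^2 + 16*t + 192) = (t + 2)/(t + 3)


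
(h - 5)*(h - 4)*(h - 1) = h^3 - 10*h^2 + 29*h - 20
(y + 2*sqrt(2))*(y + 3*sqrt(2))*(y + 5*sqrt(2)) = y^3 + 10*sqrt(2)*y^2 + 62*y + 60*sqrt(2)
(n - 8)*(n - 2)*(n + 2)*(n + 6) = n^4 - 2*n^3 - 52*n^2 + 8*n + 192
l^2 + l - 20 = (l - 4)*(l + 5)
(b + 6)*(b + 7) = b^2 + 13*b + 42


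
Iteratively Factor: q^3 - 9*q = (q - 3)*(q^2 + 3*q) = (q - 3)*(q + 3)*(q)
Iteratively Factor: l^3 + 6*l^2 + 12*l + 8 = (l + 2)*(l^2 + 4*l + 4) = (l + 2)^2*(l + 2)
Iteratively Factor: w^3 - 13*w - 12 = (w - 4)*(w^2 + 4*w + 3) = (w - 4)*(w + 1)*(w + 3)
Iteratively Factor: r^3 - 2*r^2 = (r - 2)*(r^2) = r*(r - 2)*(r)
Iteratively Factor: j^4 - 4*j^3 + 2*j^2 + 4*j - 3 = (j - 1)*(j^3 - 3*j^2 - j + 3) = (j - 3)*(j - 1)*(j^2 - 1) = (j - 3)*(j - 1)*(j + 1)*(j - 1)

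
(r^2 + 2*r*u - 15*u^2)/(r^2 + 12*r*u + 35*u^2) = (r - 3*u)/(r + 7*u)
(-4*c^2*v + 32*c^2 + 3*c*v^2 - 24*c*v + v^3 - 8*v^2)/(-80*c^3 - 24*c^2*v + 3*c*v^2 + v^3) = (-c*v + 8*c + v^2 - 8*v)/(-20*c^2 - c*v + v^2)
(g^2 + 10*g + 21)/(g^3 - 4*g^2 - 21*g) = (g + 7)/(g*(g - 7))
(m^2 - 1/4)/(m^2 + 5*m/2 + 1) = (m - 1/2)/(m + 2)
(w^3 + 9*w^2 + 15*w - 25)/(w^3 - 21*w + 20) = (w + 5)/(w - 4)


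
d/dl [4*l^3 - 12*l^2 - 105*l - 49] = 12*l^2 - 24*l - 105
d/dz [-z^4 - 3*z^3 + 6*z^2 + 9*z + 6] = -4*z^3 - 9*z^2 + 12*z + 9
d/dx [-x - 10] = -1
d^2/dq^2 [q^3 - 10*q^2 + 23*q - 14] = 6*q - 20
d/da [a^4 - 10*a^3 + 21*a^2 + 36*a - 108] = 4*a^3 - 30*a^2 + 42*a + 36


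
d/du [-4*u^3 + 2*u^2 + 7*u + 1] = -12*u^2 + 4*u + 7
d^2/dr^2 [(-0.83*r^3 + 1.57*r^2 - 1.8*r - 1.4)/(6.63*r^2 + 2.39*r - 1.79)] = (-5.6843418860808e-14*r^5 - 5.6843418860808e-14*r^4 - 237.182806*r^3 - 236.139288*r^2 - 277.231458*r - 54.563726)/(291.434247*r^6 + 315.170973*r^5 - 122.434884*r^4 - 156.530899*r^3 + 33.055572*r^2 + 22.973397*r - 5.735339)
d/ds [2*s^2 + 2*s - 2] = 4*s + 2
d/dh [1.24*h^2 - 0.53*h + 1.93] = 2.48*h - 0.53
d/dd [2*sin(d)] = 2*cos(d)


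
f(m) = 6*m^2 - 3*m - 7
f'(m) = 12*m - 3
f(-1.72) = 15.91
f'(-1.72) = -23.64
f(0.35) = -7.32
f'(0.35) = 1.20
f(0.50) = -7.00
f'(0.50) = 3.00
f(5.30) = 145.64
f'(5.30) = 60.60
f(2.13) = 13.83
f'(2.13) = 22.56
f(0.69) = -6.21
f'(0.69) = 5.28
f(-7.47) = 350.22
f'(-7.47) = -92.64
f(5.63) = 166.29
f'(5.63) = 64.56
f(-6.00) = 227.00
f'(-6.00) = -75.00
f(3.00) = 38.00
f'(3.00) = 33.00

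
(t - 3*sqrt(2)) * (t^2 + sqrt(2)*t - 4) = t^3 - 2*sqrt(2)*t^2 - 10*t + 12*sqrt(2)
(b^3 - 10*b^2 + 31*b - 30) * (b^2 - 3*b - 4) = b^5 - 13*b^4 + 57*b^3 - 83*b^2 - 34*b + 120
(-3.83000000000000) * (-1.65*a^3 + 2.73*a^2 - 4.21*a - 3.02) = 6.3195*a^3 - 10.4559*a^2 + 16.1243*a + 11.5666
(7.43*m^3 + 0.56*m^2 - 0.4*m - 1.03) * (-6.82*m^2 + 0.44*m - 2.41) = -50.6726*m^5 - 0.55*m^4 - 14.9319*m^3 + 5.499*m^2 + 0.5108*m + 2.4823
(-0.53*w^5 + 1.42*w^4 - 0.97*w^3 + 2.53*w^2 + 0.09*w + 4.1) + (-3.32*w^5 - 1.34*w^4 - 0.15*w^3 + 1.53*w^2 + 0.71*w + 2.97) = -3.85*w^5 + 0.0799999999999998*w^4 - 1.12*w^3 + 4.06*w^2 + 0.8*w + 7.07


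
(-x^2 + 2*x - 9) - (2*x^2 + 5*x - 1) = -3*x^2 - 3*x - 8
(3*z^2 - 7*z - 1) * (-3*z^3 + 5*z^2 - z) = -9*z^5 + 36*z^4 - 35*z^3 + 2*z^2 + z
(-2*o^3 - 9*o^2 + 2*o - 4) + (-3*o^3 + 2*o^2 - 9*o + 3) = -5*o^3 - 7*o^2 - 7*o - 1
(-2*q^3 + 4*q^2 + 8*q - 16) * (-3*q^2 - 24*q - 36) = 6*q^5 + 36*q^4 - 48*q^3 - 288*q^2 + 96*q + 576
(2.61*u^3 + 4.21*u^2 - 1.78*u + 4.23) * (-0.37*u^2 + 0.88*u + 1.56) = -0.9657*u^5 + 0.7391*u^4 + 8.435*u^3 + 3.4361*u^2 + 0.9456*u + 6.5988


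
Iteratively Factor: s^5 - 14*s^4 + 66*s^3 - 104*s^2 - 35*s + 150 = (s - 5)*(s^4 - 9*s^3 + 21*s^2 + s - 30) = (s - 5)*(s - 3)*(s^3 - 6*s^2 + 3*s + 10) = (s - 5)*(s - 3)*(s + 1)*(s^2 - 7*s + 10) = (s - 5)^2*(s - 3)*(s + 1)*(s - 2)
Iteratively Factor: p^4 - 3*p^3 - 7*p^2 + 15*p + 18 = (p - 3)*(p^3 - 7*p - 6) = (p - 3)^2*(p^2 + 3*p + 2) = (p - 3)^2*(p + 2)*(p + 1)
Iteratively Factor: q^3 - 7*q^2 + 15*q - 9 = (q - 1)*(q^2 - 6*q + 9) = (q - 3)*(q - 1)*(q - 3)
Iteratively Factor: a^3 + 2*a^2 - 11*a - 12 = (a + 4)*(a^2 - 2*a - 3) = (a - 3)*(a + 4)*(a + 1)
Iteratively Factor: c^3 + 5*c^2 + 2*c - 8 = (c - 1)*(c^2 + 6*c + 8) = (c - 1)*(c + 2)*(c + 4)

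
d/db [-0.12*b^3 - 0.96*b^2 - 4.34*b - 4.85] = -0.36*b^2 - 1.92*b - 4.34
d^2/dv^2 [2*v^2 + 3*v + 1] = 4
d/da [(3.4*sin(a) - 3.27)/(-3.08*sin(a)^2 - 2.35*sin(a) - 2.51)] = (10.472*sin(a)^2 - 20.1432*sin(a) - 16.2185)*cos(a)/(9.4864*sin(a)^4 + 14.476*sin(a)^3 + 20.9841*sin(a)^2 + 11.797*sin(a) + 6.3001)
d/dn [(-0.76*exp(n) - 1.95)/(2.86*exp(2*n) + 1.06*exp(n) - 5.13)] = (2.1736*exp(2*n) + 11.154*exp(n) + 5.9658)*exp(n)/(8.1796*exp(4*n) + 6.0632*exp(3*n) - 28.22*exp(2*n) - 10.8756*exp(n) + 26.3169)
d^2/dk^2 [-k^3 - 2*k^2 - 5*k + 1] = -6*k - 4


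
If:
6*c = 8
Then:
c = 4/3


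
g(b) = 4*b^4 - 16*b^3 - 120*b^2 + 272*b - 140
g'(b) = 16*b^3 - 48*b^2 - 240*b + 272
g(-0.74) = -399.31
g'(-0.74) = 416.83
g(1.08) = -0.92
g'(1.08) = -23.03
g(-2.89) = -1263.10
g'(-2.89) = 178.50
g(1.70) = -69.60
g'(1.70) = -196.11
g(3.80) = -883.10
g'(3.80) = -455.17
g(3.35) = -673.25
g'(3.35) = -469.15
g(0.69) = -13.80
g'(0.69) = 88.80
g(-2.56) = -1182.52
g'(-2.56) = 303.39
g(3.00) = -512.00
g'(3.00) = -448.00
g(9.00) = 7168.00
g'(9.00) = 5888.00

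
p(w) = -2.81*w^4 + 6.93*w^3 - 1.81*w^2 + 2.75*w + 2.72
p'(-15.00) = 42669.80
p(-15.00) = -166090.78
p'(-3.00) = 504.20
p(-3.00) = -436.54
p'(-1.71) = 125.93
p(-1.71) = -65.95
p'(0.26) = 3.02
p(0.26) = 3.42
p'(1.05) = 8.86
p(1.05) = 8.22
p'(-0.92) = 32.43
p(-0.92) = -8.75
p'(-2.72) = 392.60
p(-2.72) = -311.42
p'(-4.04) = 1097.86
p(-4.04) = -1243.46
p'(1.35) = 8.10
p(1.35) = 10.85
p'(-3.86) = 972.93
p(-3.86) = -1057.24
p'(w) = -11.24*w^3 + 20.79*w^2 - 3.62*w + 2.75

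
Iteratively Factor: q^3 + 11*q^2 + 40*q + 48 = (q + 4)*(q^2 + 7*q + 12) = (q + 4)^2*(q + 3)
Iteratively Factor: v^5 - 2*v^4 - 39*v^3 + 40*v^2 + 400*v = (v + 4)*(v^4 - 6*v^3 - 15*v^2 + 100*v) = v*(v + 4)*(v^3 - 6*v^2 - 15*v + 100) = v*(v - 5)*(v + 4)*(v^2 - v - 20) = v*(v - 5)*(v + 4)^2*(v - 5)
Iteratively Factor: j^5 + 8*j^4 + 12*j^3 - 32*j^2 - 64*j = (j)*(j^4 + 8*j^3 + 12*j^2 - 32*j - 64) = j*(j + 2)*(j^3 + 6*j^2 - 32) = j*(j + 2)*(j + 4)*(j^2 + 2*j - 8) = j*(j - 2)*(j + 2)*(j + 4)*(j + 4)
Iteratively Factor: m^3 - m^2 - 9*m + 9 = (m + 3)*(m^2 - 4*m + 3) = (m - 1)*(m + 3)*(m - 3)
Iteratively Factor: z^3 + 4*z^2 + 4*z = (z + 2)*(z^2 + 2*z) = (z + 2)^2*(z)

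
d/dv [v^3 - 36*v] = 3*v^2 - 36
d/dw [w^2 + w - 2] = 2*w + 1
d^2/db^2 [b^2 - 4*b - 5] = 2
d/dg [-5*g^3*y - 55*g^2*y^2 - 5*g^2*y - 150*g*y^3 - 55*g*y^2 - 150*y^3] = 5*y*(-3*g^2 - 22*g*y - 2*g - 30*y^2 - 11*y)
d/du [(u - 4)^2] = 2*u - 8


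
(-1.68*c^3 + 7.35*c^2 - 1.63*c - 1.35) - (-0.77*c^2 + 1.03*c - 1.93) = -1.68*c^3 + 8.12*c^2 - 2.66*c + 0.58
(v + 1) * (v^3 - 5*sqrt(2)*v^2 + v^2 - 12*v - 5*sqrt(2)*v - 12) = v^4 - 5*sqrt(2)*v^3 + 2*v^3 - 10*sqrt(2)*v^2 - 11*v^2 - 24*v - 5*sqrt(2)*v - 12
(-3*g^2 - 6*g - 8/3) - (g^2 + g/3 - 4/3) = -4*g^2 - 19*g/3 - 4/3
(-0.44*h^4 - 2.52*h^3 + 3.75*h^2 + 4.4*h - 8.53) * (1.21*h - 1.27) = -0.5324*h^5 - 2.4904*h^4 + 7.7379*h^3 + 0.5615*h^2 - 15.9093*h + 10.8331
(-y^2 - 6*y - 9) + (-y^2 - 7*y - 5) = -2*y^2 - 13*y - 14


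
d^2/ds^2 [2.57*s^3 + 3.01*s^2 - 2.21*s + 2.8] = 15.42*s + 6.02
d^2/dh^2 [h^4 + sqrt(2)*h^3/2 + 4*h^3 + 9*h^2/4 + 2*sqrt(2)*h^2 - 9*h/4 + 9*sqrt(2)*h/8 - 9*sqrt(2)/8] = 12*h^2 + 3*sqrt(2)*h + 24*h + 9/2 + 4*sqrt(2)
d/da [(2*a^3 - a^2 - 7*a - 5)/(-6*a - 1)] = (-24*a^3 + 2*a - 23)/(36*a^2 + 12*a + 1)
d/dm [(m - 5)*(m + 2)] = 2*m - 3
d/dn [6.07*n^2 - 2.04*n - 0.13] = 12.14*n - 2.04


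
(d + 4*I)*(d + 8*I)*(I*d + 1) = I*d^3 - 11*d^2 - 20*I*d - 32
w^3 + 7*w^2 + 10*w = w*(w + 2)*(w + 5)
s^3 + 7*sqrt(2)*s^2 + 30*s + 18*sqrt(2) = (s + sqrt(2))*(s + 3*sqrt(2))^2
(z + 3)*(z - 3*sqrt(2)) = z^2 - 3*sqrt(2)*z + 3*z - 9*sqrt(2)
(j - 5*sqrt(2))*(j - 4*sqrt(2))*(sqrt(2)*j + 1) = sqrt(2)*j^3 - 17*j^2 + 31*sqrt(2)*j + 40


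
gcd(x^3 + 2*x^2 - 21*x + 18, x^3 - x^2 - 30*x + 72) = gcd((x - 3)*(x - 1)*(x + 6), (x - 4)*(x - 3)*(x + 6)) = x^2 + 3*x - 18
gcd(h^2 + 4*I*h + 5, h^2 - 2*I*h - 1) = h - I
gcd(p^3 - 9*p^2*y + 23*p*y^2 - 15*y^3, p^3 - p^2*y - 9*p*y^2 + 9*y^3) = p^2 - 4*p*y + 3*y^2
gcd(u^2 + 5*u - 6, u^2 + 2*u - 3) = u - 1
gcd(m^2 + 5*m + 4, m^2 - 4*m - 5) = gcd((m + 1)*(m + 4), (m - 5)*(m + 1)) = m + 1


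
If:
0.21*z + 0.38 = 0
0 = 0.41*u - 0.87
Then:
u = 2.12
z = -1.81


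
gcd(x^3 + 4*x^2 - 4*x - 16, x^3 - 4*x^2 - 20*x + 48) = x^2 + 2*x - 8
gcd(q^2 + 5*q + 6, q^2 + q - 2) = q + 2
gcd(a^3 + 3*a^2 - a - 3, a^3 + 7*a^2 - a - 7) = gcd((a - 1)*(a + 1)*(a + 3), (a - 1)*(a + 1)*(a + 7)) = a^2 - 1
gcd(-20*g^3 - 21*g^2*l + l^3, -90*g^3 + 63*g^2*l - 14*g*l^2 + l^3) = 5*g - l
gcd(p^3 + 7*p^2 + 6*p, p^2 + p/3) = p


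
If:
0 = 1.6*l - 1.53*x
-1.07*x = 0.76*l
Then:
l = 0.00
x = 0.00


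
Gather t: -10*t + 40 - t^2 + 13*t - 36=-t^2 + 3*t + 4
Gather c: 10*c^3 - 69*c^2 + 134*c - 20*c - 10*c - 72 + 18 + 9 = 10*c^3 - 69*c^2 + 104*c - 45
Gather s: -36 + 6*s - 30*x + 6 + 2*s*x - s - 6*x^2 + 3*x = s*(2*x + 5) - 6*x^2 - 27*x - 30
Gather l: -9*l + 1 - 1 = -9*l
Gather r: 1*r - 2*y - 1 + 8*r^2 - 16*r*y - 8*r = 8*r^2 + r*(-16*y - 7) - 2*y - 1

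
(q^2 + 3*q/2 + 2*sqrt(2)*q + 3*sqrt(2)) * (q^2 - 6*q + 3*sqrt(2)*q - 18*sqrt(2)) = q^4 - 9*q^3/2 + 5*sqrt(2)*q^3 - 45*sqrt(2)*q^2/2 + 3*q^2 - 45*sqrt(2)*q - 54*q - 108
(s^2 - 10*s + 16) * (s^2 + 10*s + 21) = s^4 - 63*s^2 - 50*s + 336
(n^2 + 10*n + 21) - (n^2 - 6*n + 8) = 16*n + 13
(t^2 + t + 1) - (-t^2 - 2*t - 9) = 2*t^2 + 3*t + 10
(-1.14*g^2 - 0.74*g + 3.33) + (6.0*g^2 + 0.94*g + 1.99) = 4.86*g^2 + 0.2*g + 5.32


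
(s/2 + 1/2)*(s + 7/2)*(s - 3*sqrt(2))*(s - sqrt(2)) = s^4/2 - 2*sqrt(2)*s^3 + 9*s^3/4 - 9*sqrt(2)*s^2 + 19*s^2/4 - 7*sqrt(2)*s + 27*s/2 + 21/2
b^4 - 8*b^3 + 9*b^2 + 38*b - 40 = (b - 5)*(b - 4)*(b - 1)*(b + 2)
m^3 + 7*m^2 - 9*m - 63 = (m - 3)*(m + 3)*(m + 7)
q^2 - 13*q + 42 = (q - 7)*(q - 6)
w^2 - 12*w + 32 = (w - 8)*(w - 4)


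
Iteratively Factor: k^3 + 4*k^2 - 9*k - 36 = (k - 3)*(k^2 + 7*k + 12) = (k - 3)*(k + 3)*(k + 4)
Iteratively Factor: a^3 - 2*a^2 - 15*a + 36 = (a - 3)*(a^2 + a - 12) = (a - 3)^2*(a + 4)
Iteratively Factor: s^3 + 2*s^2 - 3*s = (s)*(s^2 + 2*s - 3) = s*(s - 1)*(s + 3)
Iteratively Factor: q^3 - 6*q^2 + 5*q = (q - 1)*(q^2 - 5*q) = (q - 5)*(q - 1)*(q)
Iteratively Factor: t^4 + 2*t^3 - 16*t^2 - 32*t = (t + 4)*(t^3 - 2*t^2 - 8*t) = (t + 2)*(t + 4)*(t^2 - 4*t) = (t - 4)*(t + 2)*(t + 4)*(t)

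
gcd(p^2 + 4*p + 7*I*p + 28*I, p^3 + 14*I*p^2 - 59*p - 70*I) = p + 7*I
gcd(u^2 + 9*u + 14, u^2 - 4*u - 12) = u + 2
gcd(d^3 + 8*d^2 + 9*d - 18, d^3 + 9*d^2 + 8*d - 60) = d + 6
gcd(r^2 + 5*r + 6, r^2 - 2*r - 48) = 1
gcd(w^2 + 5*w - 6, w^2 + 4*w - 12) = w + 6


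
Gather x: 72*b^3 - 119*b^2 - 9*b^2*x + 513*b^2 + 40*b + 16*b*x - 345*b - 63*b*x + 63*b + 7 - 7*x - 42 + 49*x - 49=72*b^3 + 394*b^2 - 242*b + x*(-9*b^2 - 47*b + 42) - 84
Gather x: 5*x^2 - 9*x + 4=5*x^2 - 9*x + 4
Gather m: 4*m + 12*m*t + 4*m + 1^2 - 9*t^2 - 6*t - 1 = m*(12*t + 8) - 9*t^2 - 6*t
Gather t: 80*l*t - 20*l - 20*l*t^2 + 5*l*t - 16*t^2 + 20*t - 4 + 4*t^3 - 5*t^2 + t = -20*l + 4*t^3 + t^2*(-20*l - 21) + t*(85*l + 21) - 4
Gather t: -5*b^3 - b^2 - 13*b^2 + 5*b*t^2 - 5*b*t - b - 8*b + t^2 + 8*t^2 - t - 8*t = -5*b^3 - 14*b^2 - 9*b + t^2*(5*b + 9) + t*(-5*b - 9)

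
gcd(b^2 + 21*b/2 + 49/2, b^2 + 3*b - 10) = 1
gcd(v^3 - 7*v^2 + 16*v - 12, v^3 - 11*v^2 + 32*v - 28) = v^2 - 4*v + 4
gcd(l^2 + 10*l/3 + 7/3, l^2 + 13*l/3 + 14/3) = l + 7/3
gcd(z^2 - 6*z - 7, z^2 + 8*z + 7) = z + 1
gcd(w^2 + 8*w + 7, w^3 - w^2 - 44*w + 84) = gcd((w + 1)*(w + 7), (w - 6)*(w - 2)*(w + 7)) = w + 7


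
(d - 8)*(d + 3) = d^2 - 5*d - 24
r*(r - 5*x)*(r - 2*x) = r^3 - 7*r^2*x + 10*r*x^2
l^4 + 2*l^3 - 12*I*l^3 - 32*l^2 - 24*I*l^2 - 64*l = l*(l + 2)*(l - 8*I)*(l - 4*I)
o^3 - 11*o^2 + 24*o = o*(o - 8)*(o - 3)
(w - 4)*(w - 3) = w^2 - 7*w + 12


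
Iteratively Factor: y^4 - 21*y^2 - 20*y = (y + 1)*(y^3 - y^2 - 20*y) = (y - 5)*(y + 1)*(y^2 + 4*y) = y*(y - 5)*(y + 1)*(y + 4)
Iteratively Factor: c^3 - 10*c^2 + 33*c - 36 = (c - 4)*(c^2 - 6*c + 9) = (c - 4)*(c - 3)*(c - 3)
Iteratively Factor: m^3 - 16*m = (m + 4)*(m^2 - 4*m) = (m - 4)*(m + 4)*(m)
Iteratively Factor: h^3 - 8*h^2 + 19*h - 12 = (h - 1)*(h^2 - 7*h + 12) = (h - 4)*(h - 1)*(h - 3)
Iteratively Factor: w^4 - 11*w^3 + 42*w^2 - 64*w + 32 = (w - 4)*(w^3 - 7*w^2 + 14*w - 8) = (w - 4)^2*(w^2 - 3*w + 2) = (w - 4)^2*(w - 1)*(w - 2)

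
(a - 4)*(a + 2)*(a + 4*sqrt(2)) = a^3 - 2*a^2 + 4*sqrt(2)*a^2 - 8*sqrt(2)*a - 8*a - 32*sqrt(2)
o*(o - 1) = o^2 - o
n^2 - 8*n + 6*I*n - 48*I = (n - 8)*(n + 6*I)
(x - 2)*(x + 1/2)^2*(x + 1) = x^4 - 11*x^2/4 - 9*x/4 - 1/2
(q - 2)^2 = q^2 - 4*q + 4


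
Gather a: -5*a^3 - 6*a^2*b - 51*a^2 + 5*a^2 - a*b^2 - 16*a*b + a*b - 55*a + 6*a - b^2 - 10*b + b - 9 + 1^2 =-5*a^3 + a^2*(-6*b - 46) + a*(-b^2 - 15*b - 49) - b^2 - 9*b - 8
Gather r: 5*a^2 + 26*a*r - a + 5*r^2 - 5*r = 5*a^2 - a + 5*r^2 + r*(26*a - 5)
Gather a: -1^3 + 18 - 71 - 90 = -144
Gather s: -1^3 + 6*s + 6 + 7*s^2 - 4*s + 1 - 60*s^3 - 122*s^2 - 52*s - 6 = -60*s^3 - 115*s^2 - 50*s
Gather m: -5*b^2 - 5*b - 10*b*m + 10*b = -5*b^2 - 10*b*m + 5*b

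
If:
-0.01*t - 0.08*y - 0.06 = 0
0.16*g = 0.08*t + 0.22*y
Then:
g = -2.625*y - 3.0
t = -8.0*y - 6.0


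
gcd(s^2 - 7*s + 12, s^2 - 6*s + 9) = s - 3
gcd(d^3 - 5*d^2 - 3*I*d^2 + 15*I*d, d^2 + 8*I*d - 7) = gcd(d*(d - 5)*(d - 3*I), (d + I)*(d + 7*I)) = 1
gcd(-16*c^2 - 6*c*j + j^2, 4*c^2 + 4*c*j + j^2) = 2*c + j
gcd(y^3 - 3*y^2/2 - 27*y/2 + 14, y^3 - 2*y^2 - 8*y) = y - 4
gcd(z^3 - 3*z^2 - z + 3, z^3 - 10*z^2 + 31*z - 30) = z - 3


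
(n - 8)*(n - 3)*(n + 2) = n^3 - 9*n^2 + 2*n + 48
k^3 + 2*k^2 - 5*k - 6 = (k - 2)*(k + 1)*(k + 3)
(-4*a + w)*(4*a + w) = -16*a^2 + w^2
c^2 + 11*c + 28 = (c + 4)*(c + 7)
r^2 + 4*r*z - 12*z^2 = (r - 2*z)*(r + 6*z)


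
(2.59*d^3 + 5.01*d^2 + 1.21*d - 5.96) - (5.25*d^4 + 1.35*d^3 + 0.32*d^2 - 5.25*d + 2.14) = -5.25*d^4 + 1.24*d^3 + 4.69*d^2 + 6.46*d - 8.1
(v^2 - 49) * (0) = 0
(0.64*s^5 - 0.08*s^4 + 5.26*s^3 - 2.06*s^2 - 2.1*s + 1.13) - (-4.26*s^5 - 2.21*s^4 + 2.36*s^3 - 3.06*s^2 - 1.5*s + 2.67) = 4.9*s^5 + 2.13*s^4 + 2.9*s^3 + 1.0*s^2 - 0.6*s - 1.54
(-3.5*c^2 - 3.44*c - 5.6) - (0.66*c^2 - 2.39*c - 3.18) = -4.16*c^2 - 1.05*c - 2.42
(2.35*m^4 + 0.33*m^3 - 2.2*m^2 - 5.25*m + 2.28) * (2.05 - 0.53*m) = -1.2455*m^5 + 4.6426*m^4 + 1.8425*m^3 - 1.7275*m^2 - 11.9709*m + 4.674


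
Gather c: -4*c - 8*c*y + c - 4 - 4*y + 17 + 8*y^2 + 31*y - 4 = c*(-8*y - 3) + 8*y^2 + 27*y + 9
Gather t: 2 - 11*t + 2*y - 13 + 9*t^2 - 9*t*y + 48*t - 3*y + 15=9*t^2 + t*(37 - 9*y) - y + 4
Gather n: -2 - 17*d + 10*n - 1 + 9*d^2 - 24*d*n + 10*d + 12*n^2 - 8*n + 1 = 9*d^2 - 7*d + 12*n^2 + n*(2 - 24*d) - 2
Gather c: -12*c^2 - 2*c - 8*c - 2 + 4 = -12*c^2 - 10*c + 2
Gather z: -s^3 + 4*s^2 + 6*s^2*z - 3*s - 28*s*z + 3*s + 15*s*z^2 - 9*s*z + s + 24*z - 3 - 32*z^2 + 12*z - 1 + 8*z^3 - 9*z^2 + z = -s^3 + 4*s^2 + s + 8*z^3 + z^2*(15*s - 41) + z*(6*s^2 - 37*s + 37) - 4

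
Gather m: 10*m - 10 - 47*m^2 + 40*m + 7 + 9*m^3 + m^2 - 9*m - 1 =9*m^3 - 46*m^2 + 41*m - 4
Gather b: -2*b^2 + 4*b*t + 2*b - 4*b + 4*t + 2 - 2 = -2*b^2 + b*(4*t - 2) + 4*t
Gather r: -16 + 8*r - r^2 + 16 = -r^2 + 8*r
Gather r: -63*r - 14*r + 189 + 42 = 231 - 77*r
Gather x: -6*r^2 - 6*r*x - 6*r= -6*r^2 - 6*r*x - 6*r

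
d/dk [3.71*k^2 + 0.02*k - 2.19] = 7.42*k + 0.02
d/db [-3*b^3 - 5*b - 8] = -9*b^2 - 5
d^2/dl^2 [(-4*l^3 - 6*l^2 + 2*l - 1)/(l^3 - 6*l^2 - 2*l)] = 4*(-15*l^6 - 9*l^5 - 39*l^4 + 90*l^3 - 51*l^2 - 18*l - 2)/(l^3*(l^6 - 18*l^5 + 102*l^4 - 144*l^3 - 204*l^2 - 72*l - 8))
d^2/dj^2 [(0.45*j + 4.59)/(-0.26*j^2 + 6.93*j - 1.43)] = (-(0.45*j + 4.59)*(0.52*j - 6.93)*(1.04*j - 13.86) + (0.702*j - 3.8502)*(0.26*j^2 - 6.93*j + 1.43))/(0.26*j^2 - 6.93*j + 1.43)^3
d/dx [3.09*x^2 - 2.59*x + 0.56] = 6.18*x - 2.59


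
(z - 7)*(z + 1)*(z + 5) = z^3 - z^2 - 37*z - 35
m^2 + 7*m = m*(m + 7)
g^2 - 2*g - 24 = (g - 6)*(g + 4)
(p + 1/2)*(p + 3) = p^2 + 7*p/2 + 3/2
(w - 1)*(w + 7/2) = w^2 + 5*w/2 - 7/2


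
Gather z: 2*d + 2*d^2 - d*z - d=2*d^2 - d*z + d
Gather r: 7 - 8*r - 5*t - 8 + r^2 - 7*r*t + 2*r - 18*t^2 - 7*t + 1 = r^2 + r*(-7*t - 6) - 18*t^2 - 12*t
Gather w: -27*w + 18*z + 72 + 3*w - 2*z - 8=-24*w + 16*z + 64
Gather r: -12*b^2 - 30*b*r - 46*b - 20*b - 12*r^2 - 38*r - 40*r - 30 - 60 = -12*b^2 - 66*b - 12*r^2 + r*(-30*b - 78) - 90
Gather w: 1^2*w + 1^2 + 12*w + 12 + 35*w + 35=48*w + 48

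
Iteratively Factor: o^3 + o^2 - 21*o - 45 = (o + 3)*(o^2 - 2*o - 15) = (o + 3)^2*(o - 5)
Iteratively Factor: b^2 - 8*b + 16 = (b - 4)*(b - 4)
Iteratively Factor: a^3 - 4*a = (a)*(a^2 - 4) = a*(a - 2)*(a + 2)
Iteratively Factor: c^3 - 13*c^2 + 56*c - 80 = (c - 4)*(c^2 - 9*c + 20) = (c - 5)*(c - 4)*(c - 4)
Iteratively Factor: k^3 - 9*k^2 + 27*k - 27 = (k - 3)*(k^2 - 6*k + 9) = (k - 3)^2*(k - 3)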